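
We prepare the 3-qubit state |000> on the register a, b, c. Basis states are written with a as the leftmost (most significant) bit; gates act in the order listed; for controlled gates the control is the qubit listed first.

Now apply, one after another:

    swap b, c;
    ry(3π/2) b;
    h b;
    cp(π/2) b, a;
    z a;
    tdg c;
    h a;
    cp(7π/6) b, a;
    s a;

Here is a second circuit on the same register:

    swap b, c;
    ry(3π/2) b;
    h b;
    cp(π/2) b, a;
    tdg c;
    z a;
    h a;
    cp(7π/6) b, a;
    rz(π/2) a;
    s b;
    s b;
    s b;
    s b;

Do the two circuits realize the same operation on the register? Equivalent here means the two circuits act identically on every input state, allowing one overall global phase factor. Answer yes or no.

Yes: on every input state the two circuits agree up to one overall phase factor.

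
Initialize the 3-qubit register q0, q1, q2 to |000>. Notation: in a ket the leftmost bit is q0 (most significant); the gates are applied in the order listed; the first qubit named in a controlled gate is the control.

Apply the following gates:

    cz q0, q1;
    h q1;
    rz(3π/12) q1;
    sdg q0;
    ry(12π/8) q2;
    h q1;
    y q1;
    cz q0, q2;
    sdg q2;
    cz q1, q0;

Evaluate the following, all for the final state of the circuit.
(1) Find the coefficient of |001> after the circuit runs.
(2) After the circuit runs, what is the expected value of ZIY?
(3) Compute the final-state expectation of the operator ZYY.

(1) The amplitude on |001> is sqrt(2)*(1 - exp(I*pi/4))*exp(7*I*pi/8)/4.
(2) The observable ZIY averages to 1.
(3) The observable ZYY averages to -sqrt(2)/2.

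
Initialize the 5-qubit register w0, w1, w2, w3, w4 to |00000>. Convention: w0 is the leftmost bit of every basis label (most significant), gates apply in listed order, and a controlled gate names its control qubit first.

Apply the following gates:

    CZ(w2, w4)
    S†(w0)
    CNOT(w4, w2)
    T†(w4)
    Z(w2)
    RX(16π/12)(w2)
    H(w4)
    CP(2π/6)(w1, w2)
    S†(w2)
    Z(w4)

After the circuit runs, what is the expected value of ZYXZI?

In the final state, ZYXZI has expectation 0.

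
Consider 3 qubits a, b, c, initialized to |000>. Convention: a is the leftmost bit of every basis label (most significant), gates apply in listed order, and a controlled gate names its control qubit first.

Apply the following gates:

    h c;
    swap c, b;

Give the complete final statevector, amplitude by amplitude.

The final amplitudes are sqrt(2)/2 on |000>, sqrt(2)/2 on |010>, and 0 on every other basis state.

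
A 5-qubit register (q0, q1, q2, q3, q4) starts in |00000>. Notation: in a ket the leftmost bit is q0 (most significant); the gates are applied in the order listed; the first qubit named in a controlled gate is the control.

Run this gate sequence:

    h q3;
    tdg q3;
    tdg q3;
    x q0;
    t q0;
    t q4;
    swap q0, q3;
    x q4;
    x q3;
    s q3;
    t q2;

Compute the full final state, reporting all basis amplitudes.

The resulting statevector has amplitude sqrt(2)*exp(I*pi/4)/2 on |00001>, -sqrt(2)*exp(3*I*pi/4)/2 on |10001>, and 0 on every other basis state.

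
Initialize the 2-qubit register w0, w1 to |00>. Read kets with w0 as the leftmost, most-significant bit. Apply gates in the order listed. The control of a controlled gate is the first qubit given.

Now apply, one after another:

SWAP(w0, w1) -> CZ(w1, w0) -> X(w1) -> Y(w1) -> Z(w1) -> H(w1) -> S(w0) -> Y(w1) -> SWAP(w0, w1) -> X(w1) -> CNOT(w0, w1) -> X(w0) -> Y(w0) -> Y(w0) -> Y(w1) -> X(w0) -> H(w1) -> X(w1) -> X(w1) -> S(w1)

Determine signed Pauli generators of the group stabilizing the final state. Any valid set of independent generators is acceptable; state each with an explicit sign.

One valid set of independent stabilizer generators is +XZ, +ZY (any independent generating set of the same group is equally correct).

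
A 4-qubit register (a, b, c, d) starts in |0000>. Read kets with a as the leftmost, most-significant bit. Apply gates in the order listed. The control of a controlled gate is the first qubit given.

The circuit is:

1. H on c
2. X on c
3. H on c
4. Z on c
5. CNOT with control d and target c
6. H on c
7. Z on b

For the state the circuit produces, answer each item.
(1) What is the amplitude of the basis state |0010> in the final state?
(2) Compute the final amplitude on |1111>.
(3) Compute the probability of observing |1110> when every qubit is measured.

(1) The final state's coefficient on |0010> equals sqrt(2)/2.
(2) The amplitude on |1111> is 0.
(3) The probability of measuring |1110> is 0.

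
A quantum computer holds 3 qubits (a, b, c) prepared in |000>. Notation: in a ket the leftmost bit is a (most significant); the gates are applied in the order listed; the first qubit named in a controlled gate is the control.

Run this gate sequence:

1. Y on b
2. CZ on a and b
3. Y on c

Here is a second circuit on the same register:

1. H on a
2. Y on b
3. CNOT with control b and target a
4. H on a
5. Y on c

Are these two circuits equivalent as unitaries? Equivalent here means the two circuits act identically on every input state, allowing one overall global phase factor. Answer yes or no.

Yes: on every input state the two circuits agree up to one overall phase factor.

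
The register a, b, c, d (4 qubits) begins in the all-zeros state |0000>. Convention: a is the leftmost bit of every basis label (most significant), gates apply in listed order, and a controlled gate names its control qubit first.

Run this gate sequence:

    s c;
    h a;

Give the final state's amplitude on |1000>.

|1000> carries amplitude sqrt(2)/2 in the final state.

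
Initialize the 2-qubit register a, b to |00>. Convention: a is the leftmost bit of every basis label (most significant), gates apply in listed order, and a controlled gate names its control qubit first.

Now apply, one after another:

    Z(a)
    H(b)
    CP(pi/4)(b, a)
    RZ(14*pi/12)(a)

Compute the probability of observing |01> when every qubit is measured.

The probability of measuring |01> is 1/2.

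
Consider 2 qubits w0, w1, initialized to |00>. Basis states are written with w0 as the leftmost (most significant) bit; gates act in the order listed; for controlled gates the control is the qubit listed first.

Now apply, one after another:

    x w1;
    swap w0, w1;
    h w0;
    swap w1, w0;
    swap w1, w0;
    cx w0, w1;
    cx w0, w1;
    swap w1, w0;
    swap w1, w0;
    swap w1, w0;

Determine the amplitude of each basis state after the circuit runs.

The resulting statevector has amplitude sqrt(2)/2 on |00>, -sqrt(2)/2 on |01>, 0 on |10>, 0 on |11>. Key observation: the block from step 4 through step 9 cancels to the identity and can be dropped.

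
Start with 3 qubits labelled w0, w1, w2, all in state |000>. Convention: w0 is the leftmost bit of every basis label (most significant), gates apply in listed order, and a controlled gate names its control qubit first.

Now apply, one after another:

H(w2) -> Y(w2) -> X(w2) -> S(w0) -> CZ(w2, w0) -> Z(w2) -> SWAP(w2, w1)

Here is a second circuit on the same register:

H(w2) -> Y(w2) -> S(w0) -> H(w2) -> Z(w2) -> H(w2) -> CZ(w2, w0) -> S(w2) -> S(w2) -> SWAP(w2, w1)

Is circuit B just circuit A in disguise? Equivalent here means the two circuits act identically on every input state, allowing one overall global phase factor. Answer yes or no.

Yes — the two circuits implement the same unitary up to a global phase.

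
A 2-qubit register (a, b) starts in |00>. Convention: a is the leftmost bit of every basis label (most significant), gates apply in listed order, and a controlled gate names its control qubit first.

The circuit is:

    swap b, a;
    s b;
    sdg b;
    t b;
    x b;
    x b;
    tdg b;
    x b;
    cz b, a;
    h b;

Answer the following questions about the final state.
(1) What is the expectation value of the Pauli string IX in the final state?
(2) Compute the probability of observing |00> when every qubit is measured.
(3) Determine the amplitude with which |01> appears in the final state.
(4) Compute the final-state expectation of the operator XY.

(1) In the final state, IX has expectation -1.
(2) The probability of measuring |00> is 1/2.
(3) The amplitude on |01> is -sqrt(2)/2.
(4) In the final state, XY has expectation 0.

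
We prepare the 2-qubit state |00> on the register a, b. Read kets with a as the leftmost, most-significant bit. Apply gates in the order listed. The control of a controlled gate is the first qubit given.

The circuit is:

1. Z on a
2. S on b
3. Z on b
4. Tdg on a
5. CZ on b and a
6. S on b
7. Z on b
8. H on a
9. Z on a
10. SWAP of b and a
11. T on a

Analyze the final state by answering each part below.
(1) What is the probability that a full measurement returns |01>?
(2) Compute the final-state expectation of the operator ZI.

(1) A full measurement returns |01> with probability 1/2.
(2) In the final state, ZI has expectation 1.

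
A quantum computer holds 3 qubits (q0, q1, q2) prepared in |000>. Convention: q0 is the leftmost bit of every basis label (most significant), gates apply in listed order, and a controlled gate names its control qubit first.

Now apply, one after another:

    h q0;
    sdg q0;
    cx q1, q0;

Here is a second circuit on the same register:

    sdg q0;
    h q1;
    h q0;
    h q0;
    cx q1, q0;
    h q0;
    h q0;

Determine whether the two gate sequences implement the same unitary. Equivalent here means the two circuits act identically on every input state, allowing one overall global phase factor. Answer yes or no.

No: there is an input state on which the two circuits produce genuinely different outputs (not merely differing by a phase).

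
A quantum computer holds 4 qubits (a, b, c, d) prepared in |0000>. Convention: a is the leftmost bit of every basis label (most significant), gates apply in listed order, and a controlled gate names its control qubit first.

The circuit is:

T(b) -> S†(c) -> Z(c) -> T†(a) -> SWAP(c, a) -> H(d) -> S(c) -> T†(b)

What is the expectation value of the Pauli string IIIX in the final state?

The expectation value of IIIX is 1.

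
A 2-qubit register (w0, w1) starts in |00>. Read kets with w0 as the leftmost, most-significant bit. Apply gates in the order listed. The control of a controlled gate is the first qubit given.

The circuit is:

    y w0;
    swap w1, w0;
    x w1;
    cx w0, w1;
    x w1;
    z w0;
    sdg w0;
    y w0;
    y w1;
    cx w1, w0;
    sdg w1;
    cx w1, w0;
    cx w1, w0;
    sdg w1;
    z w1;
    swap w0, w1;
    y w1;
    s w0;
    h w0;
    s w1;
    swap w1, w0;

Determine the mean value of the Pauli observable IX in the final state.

The observable IX averages to 1.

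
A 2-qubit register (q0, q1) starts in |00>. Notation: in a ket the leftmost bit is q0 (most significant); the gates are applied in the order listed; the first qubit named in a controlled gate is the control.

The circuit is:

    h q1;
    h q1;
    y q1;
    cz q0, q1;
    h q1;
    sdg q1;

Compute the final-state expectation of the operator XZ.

The observable XZ averages to 0. Key observation: steps 1-2 multiply out to the identity, so the circuit reduces to the remaining gates.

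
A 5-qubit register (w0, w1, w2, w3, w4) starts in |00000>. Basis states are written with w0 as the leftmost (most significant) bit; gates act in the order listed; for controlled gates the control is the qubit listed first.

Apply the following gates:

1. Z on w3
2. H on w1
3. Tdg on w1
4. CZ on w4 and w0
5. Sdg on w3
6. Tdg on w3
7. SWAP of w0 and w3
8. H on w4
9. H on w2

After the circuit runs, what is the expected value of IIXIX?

In the final state, IIXIX has expectation 1.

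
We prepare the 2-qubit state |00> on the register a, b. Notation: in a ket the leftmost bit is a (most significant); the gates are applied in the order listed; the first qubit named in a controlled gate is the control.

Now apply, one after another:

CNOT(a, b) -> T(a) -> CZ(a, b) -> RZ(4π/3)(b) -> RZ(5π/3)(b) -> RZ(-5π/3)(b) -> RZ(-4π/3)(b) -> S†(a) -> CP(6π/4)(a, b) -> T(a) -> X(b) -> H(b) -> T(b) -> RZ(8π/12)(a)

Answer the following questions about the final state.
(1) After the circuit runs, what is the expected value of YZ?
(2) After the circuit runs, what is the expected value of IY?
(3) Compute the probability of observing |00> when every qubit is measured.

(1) In the final state, YZ has expectation 0. Key observation: gates 4-7 undo each other exactly, leaving only the rest of the circuit to track.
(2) In the final state, IY has expectation -sqrt(2)/2.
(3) A full measurement returns |00> with probability 1/2.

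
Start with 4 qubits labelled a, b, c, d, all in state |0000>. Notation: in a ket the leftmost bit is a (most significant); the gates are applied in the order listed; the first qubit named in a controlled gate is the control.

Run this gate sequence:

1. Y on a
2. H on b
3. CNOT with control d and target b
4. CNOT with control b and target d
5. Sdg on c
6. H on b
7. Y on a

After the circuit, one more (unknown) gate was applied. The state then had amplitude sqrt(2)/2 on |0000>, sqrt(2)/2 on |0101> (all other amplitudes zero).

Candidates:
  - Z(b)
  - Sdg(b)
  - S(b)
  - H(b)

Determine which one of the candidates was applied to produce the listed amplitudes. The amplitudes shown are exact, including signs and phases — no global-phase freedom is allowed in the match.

The applied gate was H(b).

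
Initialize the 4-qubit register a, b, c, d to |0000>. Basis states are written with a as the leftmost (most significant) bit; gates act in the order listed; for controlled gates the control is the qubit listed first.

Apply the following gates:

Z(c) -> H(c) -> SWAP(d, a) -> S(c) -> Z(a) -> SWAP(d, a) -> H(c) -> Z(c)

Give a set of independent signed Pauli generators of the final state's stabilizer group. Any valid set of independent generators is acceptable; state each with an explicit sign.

One valid set of independent stabilizer generators is +IIYI, +ZIII, +IZII, +IIIZ (any independent generating set of the same group is equally correct).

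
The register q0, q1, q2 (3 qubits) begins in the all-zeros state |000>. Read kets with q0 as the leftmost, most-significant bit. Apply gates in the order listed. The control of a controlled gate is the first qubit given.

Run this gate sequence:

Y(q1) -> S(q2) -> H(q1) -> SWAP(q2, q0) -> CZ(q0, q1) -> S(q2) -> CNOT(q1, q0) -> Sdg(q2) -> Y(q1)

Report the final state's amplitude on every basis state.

The final amplitudes are -sqrt(2)/2 on |010>, -sqrt(2)/2 on |100>, and 0 on every other basis state.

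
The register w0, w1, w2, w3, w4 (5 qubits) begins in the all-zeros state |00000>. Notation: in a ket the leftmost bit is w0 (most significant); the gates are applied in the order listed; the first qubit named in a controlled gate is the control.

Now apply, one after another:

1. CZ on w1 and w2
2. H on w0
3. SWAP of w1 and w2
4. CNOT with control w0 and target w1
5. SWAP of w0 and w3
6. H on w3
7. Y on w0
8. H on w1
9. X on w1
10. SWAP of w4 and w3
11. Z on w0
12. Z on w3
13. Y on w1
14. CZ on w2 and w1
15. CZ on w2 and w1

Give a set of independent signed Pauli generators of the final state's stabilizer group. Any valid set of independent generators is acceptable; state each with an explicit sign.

One valid set of independent stabilizer generators is -IXIIX, -ZIIII, +IZIIZ, +IIZII, +IIIZI (any independent generating set of the same group is equally correct). Key observation: steps 14-15 multiply out to the identity, so the circuit reduces to the remaining gates.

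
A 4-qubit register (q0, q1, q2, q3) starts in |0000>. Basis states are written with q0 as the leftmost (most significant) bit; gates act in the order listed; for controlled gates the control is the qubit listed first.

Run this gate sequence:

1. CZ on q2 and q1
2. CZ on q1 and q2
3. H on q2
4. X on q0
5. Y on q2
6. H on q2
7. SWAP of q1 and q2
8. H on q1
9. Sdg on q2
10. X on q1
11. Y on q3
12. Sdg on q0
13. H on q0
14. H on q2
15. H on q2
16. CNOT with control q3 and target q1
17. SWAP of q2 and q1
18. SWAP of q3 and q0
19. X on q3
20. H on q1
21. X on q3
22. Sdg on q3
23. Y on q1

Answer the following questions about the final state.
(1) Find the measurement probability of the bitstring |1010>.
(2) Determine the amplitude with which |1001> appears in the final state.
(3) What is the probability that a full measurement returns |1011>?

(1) The probability of measuring |1010> is 1/8.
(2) The amplitude on |1001> is -sqrt(2)*I/4.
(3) The probability of measuring |1011> is 1/8.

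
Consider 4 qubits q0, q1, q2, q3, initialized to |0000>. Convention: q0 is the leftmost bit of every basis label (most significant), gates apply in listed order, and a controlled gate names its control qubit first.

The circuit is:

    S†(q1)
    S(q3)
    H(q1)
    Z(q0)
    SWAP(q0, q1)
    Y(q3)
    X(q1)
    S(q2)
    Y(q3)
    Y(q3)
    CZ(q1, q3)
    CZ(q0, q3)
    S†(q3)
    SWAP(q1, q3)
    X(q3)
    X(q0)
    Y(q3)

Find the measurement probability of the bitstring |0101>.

A full measurement returns |0101> with probability 1/2.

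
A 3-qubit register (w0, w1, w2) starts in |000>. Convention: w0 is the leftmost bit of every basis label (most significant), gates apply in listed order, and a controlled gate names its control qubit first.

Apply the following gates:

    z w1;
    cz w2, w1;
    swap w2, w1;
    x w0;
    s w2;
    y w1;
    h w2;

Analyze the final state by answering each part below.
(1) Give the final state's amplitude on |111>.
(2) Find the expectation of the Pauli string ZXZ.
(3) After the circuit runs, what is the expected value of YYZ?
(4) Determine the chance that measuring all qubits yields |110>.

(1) |111> carries amplitude sqrt(2)*I/2 in the final state.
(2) The observable ZXZ averages to 0.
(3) In the final state, YYZ has expectation 0.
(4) A full measurement returns |110> with probability 1/2.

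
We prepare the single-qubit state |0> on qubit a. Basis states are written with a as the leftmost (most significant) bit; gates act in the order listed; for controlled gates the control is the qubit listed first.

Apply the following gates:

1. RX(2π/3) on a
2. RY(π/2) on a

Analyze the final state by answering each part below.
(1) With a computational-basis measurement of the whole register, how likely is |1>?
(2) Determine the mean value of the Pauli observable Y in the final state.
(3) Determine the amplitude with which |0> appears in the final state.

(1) The probability of measuring |1> is 1/2.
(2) The observable Y averages to -sqrt(3)/2.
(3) The final state's coefficient on |0> equals sqrt(2)/4 + sqrt(6)*I/4.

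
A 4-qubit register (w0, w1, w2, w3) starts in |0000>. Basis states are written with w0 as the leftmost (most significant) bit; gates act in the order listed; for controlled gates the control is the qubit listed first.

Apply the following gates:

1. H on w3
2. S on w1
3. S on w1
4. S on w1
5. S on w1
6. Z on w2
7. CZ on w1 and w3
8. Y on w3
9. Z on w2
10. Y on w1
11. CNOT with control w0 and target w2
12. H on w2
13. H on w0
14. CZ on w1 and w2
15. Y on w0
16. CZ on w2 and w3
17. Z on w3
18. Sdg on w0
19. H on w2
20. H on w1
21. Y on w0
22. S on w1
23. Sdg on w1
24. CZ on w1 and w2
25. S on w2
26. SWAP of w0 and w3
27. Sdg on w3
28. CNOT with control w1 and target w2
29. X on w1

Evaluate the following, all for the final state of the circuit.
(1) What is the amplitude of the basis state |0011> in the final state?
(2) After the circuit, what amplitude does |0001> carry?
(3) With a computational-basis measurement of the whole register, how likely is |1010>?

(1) The amplitude on |0011> is 0. Key observation: steps 2-5 multiply out to the identity, so the circuit reduces to the remaining gates.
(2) The amplitude on |0001> is sqrt(2)/4.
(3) The probability of measuring |1010> is 1/8.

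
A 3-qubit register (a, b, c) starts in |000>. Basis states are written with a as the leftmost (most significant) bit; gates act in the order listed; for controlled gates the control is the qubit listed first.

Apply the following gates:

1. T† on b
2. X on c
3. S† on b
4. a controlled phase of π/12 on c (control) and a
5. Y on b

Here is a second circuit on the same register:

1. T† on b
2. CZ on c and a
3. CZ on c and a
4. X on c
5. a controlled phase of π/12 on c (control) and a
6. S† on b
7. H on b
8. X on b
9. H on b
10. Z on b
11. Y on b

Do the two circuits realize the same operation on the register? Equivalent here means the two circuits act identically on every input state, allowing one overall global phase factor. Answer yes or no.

Yes: on every input state the two circuits agree up to one overall phase factor.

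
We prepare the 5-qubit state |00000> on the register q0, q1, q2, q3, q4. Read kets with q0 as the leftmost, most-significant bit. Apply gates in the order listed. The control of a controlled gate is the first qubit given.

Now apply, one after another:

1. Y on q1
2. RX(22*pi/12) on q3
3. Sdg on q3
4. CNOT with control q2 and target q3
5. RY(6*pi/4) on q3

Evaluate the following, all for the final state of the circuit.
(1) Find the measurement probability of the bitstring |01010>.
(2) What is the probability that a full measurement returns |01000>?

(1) Outcome |01010> occurs with probability 1/4.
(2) Outcome |01000> occurs with probability 3/4.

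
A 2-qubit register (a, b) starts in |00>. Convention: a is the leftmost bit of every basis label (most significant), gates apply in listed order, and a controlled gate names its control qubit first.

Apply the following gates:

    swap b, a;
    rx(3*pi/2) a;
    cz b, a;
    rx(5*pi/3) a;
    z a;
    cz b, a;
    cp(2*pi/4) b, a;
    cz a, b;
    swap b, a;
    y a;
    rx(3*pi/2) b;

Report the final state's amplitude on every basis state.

After the circuit, the state carries amplitude 0 on |00>, 0 on |01>, -sqrt(3)*I/2 on |10>, -1/2 on |11>.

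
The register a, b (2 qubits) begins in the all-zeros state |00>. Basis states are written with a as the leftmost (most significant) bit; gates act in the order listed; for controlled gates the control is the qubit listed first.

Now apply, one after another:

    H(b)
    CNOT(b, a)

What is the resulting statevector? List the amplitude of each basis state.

After the circuit, the state carries amplitude sqrt(2)/2 on |00>, 0 on |01>, 0 on |10>, sqrt(2)/2 on |11>.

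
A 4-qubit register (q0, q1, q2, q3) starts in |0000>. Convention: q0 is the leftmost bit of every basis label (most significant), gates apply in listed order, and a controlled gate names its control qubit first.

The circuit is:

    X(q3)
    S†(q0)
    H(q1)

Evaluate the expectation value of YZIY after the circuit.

The expectation value of YZIY is 0.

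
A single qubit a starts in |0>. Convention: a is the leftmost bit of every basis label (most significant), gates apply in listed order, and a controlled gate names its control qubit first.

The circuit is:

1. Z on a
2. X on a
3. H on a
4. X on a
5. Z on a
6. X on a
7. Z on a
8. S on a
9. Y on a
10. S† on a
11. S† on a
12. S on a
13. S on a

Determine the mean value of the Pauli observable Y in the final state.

The expectation value of Y is -1. Key observation: steps 10-13 multiply out to the identity, so the circuit reduces to the remaining gates.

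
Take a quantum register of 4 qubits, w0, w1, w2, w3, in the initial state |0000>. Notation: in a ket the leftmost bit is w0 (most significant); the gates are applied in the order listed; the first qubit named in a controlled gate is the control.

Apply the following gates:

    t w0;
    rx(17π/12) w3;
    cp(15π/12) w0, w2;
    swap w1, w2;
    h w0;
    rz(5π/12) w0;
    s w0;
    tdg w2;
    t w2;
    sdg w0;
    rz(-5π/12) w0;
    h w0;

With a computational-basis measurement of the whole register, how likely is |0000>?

Outcome |0000> occurs with probability -sqrt(6)/8 + sqrt(2)/8 + 1/2. Key observation: gates 5-12 undo each other exactly, leaving only the rest of the circuit to track.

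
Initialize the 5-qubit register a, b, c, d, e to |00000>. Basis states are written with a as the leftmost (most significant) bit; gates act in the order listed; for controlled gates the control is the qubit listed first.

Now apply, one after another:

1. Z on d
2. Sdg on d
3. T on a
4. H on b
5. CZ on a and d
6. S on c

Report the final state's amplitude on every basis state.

The final amplitudes are sqrt(2)/2 on |00000>, sqrt(2)/2 on |01000>, and 0 on every other basis state.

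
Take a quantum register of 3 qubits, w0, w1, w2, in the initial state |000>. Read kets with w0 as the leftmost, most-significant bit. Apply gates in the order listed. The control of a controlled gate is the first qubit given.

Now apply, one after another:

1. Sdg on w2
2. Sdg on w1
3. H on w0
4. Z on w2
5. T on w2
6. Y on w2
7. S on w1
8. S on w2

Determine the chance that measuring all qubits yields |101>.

Outcome |101> occurs with probability 1/2.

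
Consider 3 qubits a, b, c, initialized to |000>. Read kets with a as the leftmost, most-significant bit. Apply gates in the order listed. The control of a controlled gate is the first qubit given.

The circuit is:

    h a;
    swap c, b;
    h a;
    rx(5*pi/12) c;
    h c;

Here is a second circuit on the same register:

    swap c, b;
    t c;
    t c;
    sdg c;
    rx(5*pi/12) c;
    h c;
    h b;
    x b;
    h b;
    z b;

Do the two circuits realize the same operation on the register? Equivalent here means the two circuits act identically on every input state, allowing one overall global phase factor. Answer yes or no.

Yes — the two circuits implement the same unitary up to a global phase.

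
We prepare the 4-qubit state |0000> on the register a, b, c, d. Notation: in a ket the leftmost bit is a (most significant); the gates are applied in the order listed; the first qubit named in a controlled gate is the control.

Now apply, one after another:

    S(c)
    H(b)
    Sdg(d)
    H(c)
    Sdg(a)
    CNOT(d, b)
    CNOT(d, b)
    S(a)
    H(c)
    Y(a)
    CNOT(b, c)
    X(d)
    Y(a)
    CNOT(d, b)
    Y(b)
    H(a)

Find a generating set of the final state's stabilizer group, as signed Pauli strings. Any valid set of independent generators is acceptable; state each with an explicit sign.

The stabilizer group can be generated by +XIII, -IXXI, +IZZI, -IIIZ, among other valid generating sets. Key observation: gates 4-9 undo each other exactly, leaving only the rest of the circuit to track.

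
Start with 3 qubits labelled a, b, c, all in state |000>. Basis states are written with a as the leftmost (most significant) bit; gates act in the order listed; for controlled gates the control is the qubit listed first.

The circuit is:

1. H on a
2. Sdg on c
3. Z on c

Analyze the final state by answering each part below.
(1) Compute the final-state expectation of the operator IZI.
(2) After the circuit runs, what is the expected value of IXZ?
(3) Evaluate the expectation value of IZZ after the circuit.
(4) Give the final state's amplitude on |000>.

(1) The expectation value of IZI is 1.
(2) The expectation value of IXZ is 0.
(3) The expectation value of IZZ is 1.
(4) The amplitude on |000> is sqrt(2)/2.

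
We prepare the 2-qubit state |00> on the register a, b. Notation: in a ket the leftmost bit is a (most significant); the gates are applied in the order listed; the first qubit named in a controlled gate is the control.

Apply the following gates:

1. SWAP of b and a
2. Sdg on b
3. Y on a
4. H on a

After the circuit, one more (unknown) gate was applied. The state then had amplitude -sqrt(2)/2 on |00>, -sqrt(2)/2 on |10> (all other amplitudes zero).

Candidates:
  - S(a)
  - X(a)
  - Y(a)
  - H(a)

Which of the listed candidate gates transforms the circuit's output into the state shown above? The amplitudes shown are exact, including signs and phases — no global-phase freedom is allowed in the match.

The unique candidate consistent with the amplitudes is Y(a).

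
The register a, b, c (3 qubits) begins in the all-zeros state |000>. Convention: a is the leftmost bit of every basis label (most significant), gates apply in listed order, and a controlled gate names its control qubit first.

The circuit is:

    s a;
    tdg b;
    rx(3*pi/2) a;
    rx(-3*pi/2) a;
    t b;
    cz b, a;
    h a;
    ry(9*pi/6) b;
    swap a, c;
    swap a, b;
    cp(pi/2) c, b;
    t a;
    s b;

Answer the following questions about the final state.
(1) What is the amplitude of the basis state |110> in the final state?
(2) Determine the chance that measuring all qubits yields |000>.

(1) The final state's coefficient on |110> equals 0.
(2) The probability of measuring |000> is 1/4.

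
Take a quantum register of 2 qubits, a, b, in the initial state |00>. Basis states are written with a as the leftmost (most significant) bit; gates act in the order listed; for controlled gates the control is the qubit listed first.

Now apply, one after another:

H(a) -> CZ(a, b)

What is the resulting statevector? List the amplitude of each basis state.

After the circuit, the state carries amplitude sqrt(2)/2 on |00>, 0 on |01>, sqrt(2)/2 on |10>, 0 on |11>.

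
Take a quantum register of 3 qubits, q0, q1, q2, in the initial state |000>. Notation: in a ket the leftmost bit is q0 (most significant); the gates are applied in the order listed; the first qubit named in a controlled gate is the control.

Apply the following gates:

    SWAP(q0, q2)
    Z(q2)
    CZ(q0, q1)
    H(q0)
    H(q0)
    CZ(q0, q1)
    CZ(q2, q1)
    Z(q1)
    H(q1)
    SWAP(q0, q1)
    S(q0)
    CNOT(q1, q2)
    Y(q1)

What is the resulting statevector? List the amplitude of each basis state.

The final amplitudes are sqrt(2)*I/2 on |010>, -sqrt(2)/2 on |110>, and 0 on every other basis state. Key observation: gates 3-6 undo each other exactly, leaving only the rest of the circuit to track.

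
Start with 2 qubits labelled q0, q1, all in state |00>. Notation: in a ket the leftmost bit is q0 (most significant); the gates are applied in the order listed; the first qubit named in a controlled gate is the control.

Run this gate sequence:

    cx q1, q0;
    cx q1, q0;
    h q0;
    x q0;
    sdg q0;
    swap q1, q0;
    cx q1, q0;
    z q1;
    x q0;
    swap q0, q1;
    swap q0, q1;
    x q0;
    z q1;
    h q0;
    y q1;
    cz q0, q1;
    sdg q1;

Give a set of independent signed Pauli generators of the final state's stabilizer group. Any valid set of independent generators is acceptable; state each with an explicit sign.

One valid set of independent stabilizer generators is -XI, -IX (any independent generating set of the same group is equally correct).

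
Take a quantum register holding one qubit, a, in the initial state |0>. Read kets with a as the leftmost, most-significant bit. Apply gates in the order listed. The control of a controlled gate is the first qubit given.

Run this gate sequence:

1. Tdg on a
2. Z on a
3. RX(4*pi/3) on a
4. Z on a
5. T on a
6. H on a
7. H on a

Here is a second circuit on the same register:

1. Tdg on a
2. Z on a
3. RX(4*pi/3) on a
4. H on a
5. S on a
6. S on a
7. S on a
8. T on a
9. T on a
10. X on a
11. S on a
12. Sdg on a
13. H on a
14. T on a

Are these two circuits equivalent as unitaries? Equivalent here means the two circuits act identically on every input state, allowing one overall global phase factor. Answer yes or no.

Yes, they are equivalent — the unitaries differ by at most a global phase.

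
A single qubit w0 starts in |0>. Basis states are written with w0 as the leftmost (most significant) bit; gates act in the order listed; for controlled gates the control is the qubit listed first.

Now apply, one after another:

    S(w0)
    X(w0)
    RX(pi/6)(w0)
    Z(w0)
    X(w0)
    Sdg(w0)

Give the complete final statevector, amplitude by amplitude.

After the circuit, the state carries amplitude -sqrt(6)/4 - sqrt(2)/4 on |0>, -sqrt(6)/4 + sqrt(2)/4 on |1>.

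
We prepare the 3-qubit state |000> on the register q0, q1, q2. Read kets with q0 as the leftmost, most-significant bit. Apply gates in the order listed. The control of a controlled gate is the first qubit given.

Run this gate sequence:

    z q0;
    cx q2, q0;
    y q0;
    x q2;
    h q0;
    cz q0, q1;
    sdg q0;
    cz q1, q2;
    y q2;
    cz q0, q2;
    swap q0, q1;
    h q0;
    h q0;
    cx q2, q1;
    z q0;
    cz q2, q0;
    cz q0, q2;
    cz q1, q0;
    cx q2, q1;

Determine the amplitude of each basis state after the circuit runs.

After the circuit, the state carries amplitude sqrt(2)/2 on |000>, sqrt(2)*I/2 on |010>, and 0 on every other basis state.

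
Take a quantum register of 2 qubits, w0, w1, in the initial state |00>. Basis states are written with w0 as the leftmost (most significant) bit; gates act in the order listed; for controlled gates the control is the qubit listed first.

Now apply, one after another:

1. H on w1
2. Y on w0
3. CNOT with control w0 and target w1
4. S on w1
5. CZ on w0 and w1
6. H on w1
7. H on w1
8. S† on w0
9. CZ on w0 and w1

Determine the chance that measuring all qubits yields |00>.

A full measurement returns |00> with probability 0.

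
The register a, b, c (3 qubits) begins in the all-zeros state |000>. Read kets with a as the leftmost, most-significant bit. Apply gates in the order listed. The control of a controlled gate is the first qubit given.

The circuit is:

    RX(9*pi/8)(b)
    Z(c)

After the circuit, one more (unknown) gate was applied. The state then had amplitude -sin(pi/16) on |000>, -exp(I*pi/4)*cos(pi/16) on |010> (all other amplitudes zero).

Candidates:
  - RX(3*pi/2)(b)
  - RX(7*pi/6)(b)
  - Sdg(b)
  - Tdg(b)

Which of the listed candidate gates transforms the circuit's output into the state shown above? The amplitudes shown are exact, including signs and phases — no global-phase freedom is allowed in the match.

The unique candidate consistent with the amplitudes is Tdg(b).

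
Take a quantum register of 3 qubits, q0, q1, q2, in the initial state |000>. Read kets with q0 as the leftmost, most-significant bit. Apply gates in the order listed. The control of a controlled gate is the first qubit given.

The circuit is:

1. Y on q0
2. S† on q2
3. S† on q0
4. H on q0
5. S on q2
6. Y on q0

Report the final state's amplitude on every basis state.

The final amplitudes are sqrt(2)*I/2 on |000>, sqrt(2)*I/2 on |100>, and 0 on every other basis state.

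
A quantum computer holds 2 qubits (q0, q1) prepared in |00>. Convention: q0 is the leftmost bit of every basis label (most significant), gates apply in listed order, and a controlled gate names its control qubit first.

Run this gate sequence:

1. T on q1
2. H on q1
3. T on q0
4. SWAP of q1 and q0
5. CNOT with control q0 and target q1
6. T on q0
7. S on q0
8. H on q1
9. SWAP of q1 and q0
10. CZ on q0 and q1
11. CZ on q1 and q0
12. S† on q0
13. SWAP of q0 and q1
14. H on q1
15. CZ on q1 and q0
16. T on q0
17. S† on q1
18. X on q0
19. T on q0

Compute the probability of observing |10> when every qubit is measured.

Outcome |10> occurs with probability 1/4.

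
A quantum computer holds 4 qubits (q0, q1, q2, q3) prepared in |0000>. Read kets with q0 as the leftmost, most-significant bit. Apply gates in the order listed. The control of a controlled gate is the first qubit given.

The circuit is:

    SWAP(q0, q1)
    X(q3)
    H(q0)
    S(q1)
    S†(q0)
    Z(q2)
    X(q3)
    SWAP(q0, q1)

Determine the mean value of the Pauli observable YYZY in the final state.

The expectation value of YYZY is 0.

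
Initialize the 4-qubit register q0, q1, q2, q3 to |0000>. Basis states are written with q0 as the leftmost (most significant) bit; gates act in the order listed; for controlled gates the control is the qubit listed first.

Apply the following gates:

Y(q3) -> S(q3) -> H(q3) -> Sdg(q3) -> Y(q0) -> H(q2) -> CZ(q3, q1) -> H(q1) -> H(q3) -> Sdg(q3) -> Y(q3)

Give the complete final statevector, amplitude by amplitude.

The final amplitudes are 0 on |0000>, 0 on |0001>, 0 on |0010>, 0 on |0011>, 0 on |0100>, 0 on |0101>, 0 on |0110>, 0 on |0111>, 1/4 + I/4 on |1000>, 1/4 + I/4 on |1001>, 1/4 + I/4 on |1010>, 1/4 + I/4 on |1011>, 1/4 + I/4 on |1100>, 1/4 + I/4 on |1101>, 1/4 + I/4 on |1110>, 1/4 + I/4 on |1111>.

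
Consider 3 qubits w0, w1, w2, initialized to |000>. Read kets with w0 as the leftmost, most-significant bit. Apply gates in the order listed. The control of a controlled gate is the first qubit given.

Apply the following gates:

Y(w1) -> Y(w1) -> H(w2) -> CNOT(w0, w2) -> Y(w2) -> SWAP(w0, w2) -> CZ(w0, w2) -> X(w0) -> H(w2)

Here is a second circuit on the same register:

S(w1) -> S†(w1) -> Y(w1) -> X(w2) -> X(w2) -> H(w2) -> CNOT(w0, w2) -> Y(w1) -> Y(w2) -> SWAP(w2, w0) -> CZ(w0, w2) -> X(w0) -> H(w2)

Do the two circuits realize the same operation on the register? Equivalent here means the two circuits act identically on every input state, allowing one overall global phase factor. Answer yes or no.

Yes: on every input state the two circuits agree up to one overall phase factor.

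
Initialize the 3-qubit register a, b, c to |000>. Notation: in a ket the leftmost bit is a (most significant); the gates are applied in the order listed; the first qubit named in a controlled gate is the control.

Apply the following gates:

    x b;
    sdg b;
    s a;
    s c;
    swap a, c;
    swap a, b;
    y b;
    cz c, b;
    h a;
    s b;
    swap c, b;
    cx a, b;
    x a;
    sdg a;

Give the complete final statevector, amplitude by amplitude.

The final amplitudes are -sqrt(2)*I/2 on |011>, sqrt(2)/2 on |101>, and 0 on every other basis state.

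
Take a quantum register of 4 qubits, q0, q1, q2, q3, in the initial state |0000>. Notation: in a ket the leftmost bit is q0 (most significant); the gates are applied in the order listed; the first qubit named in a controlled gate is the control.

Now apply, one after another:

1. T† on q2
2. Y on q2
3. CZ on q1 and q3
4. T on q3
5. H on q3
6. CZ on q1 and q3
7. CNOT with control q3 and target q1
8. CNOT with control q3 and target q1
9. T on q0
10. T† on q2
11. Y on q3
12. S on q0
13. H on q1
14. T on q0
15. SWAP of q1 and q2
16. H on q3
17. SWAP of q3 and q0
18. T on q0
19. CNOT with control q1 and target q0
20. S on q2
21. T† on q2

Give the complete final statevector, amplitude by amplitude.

After the circuit, the state carries amplitude sqrt(2)/2 on |0100>, sqrt(2)*exp(I*pi/4)/2 on |0110>, and 0 on every other basis state. Key observation: steps 7-8 multiply out to the identity, so the circuit reduces to the remaining gates.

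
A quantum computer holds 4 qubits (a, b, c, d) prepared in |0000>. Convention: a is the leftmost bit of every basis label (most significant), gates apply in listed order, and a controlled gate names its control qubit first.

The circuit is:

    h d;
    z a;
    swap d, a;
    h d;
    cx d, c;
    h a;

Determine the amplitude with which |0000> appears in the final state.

|0000> carries amplitude sqrt(2)/2 in the final state.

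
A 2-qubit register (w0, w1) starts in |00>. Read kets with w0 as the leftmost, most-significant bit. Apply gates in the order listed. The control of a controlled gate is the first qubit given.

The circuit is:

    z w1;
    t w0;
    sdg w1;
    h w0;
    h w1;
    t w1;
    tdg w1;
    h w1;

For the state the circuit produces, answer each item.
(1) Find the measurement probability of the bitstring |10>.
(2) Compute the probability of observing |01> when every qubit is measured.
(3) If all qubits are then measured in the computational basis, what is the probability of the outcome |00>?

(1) A full measurement returns |10> with probability 1/2. Key observation: gates 5-8 undo each other exactly, leaving only the rest of the circuit to track.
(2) Outcome |01> occurs with probability 0.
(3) Outcome |00> occurs with probability 1/2.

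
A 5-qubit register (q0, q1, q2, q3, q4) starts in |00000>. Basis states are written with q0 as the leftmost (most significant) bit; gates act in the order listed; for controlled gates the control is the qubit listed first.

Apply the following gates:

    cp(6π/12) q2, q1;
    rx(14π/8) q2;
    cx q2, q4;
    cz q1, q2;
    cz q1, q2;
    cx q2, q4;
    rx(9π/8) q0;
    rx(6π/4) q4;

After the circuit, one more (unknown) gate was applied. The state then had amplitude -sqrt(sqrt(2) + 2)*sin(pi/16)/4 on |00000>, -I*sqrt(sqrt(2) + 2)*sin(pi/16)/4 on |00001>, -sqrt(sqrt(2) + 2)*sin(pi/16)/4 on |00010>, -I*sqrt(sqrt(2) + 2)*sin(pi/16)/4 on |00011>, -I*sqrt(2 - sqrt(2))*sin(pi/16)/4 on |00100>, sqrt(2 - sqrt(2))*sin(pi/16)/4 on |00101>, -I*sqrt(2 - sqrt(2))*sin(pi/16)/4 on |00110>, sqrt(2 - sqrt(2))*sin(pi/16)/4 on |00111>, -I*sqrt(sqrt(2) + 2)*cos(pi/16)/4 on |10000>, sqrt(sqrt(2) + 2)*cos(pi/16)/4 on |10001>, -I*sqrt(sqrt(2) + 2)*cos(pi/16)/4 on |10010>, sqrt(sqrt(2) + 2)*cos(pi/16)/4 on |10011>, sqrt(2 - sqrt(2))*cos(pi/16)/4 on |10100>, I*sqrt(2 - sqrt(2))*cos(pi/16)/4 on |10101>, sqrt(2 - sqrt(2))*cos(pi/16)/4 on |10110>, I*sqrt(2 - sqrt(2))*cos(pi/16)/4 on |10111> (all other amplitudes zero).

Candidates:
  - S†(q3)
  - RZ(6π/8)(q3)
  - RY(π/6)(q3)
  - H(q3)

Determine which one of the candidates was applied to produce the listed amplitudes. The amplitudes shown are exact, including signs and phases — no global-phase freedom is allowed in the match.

The applied gate was H(q3).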